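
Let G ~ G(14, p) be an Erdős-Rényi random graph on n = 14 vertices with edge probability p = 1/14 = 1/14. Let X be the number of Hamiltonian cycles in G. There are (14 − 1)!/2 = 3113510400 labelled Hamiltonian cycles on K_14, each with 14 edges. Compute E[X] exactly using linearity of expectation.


K_14 has (14 − 1)!/2 = 3113510400 labelled Hamiltonian cycles.
For each such Hamiltonian cycle H, let X_H = 1 if all 14 edges of H are present in G. Then P[X_H = 1] = p^{14} = (1/14)^{14} = 1/11112006825558016.
By linearity of expectation: E[X] = Σ_H E[X_H] = 3113510400 · p^{14} = 3113510400 · 1/11112006825558016 = 868725/3100448333024.
Numerically: E[X] ≈ 2.8e-07.

E[X] = 3113510400 · (1/14)^{14} = 868725/3100448333024 ≈ 2.8e-07.


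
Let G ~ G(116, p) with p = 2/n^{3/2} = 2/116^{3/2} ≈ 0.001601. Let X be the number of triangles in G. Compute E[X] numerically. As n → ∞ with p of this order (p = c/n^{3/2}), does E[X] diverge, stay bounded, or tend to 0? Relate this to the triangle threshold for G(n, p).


Number of potential triangles: C(116, 3) = 253460.
Each occurs with probability p³ ≈ (0.001601)³ ≈ 4.102315e-09.
By linearity: E[X] = C(116, 3)·p³ ≈ 253460 · 4.102315e-09 ≈ 0.0010.
Since α = 3/2 > 1, p = c/n^{3/2} = o(1/n) is below the triangle threshold p ~ 1/n. Asymptotically E[X] ~ (c³/6)·n^{3(1−α)} = (2³/6)·n^{-1.5} → 0, so by Markov's inequality G has no triangles w.h.p.

E[X] ≈ 0.0010; in regime p = Θ(1/n^{3/2}) E[X] tends to 0 (below the triangle threshold p ~ 1/n).


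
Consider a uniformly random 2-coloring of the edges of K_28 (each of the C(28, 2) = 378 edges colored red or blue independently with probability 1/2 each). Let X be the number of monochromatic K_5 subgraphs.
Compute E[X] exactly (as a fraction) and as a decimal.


Let X = Σ_S X_S over the C(28, 5) = 98280 subsets S of size 5, where X_S = 1 if the K_5 on S is monochromatic.
For a fixed S, the K_5 on S has C(5, 2) = 10 edges. P[all 10 edges red] = (1/2)^10, and likewise for blue, so P[monochromatic] = 2·(1/2)^10 = 2^{1 − 10} = 1/512.
Summing: E[X] = C(28, 5) · 2^{1 − 10} = 98280 · 1/512 = 12285/64.
Numerically: E[X] ≈ 191.95312.

E[X] = C(28,5)·2^(1−C(5,2)) = 12285/64 ≈ 191.95312.


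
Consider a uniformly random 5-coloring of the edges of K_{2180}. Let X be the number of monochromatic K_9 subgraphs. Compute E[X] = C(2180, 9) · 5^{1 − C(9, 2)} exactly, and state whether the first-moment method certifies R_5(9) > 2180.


E[X] = C(2180, 9) · 5^{1 − 36} = 3014145651459519573444800 · 5^{−35} = 3014145651459519573444800/2910383045673370361328125.
As a reduced fraction: E[X] = 120565826058380782937792/116415321826934814453125 ≈ 1.0357.
Is E[X] < 1? NO.
Since E[X] ≥ 1, the first-moment bound is inconclusive at n = 2180; it does NOT by itself certify R_5(9) > 2180.

E[X] = 120565826058380782937792/116415321826934814453125 ≈ 1.0357; E[X] ≥ 1; first-moment method inconclusive here.


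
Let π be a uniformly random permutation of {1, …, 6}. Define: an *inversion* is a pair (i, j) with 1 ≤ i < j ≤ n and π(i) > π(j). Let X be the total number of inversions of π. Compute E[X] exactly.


Write X = Σ X_I over the C(6, 2) = 15 pairs i < j, with X_I the indicator of one inversion.
There are 15 indicators.
For each fixed pair i < j, the values π(i) and π(j) are two distinct elements of {1, …, 6} in uniformly random order; by symmetry P[π(i) > π(j)] = 1/2.
By linearity: E[X] = 15 · (1/2) = C(6, 2) · (1/2) = 15/2 = 15/2 ≈ 7.500000.

E[X] = 15/2 = 7.500000.


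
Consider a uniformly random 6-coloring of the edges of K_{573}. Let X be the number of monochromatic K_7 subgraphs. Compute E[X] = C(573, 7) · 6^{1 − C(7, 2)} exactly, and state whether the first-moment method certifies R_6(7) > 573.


E[X] = C(573, 7) · 6^{1 − 21} = 3878597732564412 · 6^{−20} = 3878597732564412/3656158440062976.
As a reduced fraction: E[X] = 11970980656063/11284439629824 ≈ 1.0608396.
Is E[X] < 1? NO.
Since E[X] ≥ 1, the first-moment bound is inconclusive at n = 573; it does NOT by itself certify R_6(7) > 573.

E[X] = 11970980656063/11284439629824 ≈ 1.0608396; E[X] ≥ 1; first-moment method inconclusive here.


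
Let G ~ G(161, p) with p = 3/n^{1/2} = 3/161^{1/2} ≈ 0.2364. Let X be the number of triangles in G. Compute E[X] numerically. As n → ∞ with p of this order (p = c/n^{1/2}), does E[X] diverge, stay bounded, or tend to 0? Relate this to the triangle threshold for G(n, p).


Number of potential triangles: C(161, 3) = 682640.
Each occurs with probability p³ ≈ (0.2364)³ ≈ 1.321676e-02.
By linearity: E[X] = C(161, 3)·p³ ≈ 682640 · 1.321676e-02 ≈ 9022.2879.
Since α = 1/2 < 1, p = c/n^{1/2} ≫ 1/n is above the triangle threshold p ~ 1/n. Asymptotically E[X] ~ (c³/6)·n^{3(1−α)} = (3³/6)·n^{1.5} → ∞; triangles are abundant w.h.p.

E[X] ≈ 9022.2879; in regime p = Θ(1/n^{1/2}) E[X] diverges (above the triangle threshold p ~ 1/n).


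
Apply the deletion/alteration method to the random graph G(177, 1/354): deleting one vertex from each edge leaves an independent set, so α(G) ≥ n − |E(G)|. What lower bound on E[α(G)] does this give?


E[|E(G)|] = C(177, 2)·p = 15576 · (1/354) = 44.
E[α(G)] ≥ n − E[|E(G)|] = 177 − 44 = 133.
Numerically: ≈ 133.000000.
(This is only a lower bound; the true E[α(G)] may be larger.)

E[α(G)] ≥ 133 ≈ 133.000000.


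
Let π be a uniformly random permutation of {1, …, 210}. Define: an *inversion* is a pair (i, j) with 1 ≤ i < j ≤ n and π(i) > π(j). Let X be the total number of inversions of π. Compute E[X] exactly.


Write X = Σ X_I over the C(210, 2) = 21945 pairs i < j, with X_I the indicator of one inversion.
There are 21945 indicators.
For each fixed pair i < j, the values π(i) and π(j) are two distinct elements of {1, …, 210} in uniformly random order; by symmetry P[π(i) > π(j)] = 1/2.
By linearity: E[X] = 21945 · (1/2) = C(210, 2) · (1/2) = 21945/2 = 21945/2 ≈ 10972.500.

E[X] = 21945/2 = 10972.500.


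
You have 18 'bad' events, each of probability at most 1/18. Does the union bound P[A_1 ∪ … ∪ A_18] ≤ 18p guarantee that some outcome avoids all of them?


Union bound: P[∪_{i=1}^{18} A_i] ≤ Σ_i P[A_i] ≤ 18·p = 18·(1/18) = 1.
Numerically: 1 ≈ 1.000000.
Is 1 < 1? NO.
Since the bound 1 is ≥ 1, the union bound is uninformative here; it does NOT by itself certify existence.

18·p = 1 ≈ 1.000000; existence NOT certified by the union bound.


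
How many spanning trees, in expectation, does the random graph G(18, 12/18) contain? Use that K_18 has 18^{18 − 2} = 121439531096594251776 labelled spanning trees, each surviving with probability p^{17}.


K_18 has 18^{18 − 2} = 121439531096594251776 labelled spanning trees.
For each such spanning tree H, let X_H = 1 if all 17 edges of H are present in G. Then P[X_H = 1] = p^{17} = (2/3)^{17} = 131072/129140163.
By linearity: E[X] = Σ_H E[X_H] = 121439531096594251776 · p^{17} = 121439531096594251776 · 131072/129140163 = 123256172596690944.
Numerically: E[X] ≈ 1.233e+17.

E[X] = 121439531096594251776 · (2/3)^{17} = 123256172596690944 ≈ 1.233e+17.


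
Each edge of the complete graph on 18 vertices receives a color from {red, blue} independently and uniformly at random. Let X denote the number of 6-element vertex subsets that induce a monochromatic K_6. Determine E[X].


Let X = Σ_S X_S over the C(18, 6) = 18564 subsets S of size 6, where X_S = 1 if the K_6 on S is monochromatic.
For a fixed S, the K_6 on S has C(6, 2) = 15 edges. P[all 15 edges red] = (1/2)^15, and likewise for blue, so P[monochromatic] = 2·(1/2)^15 = 2^{1 − 15} = 1/16384.
By linearity: E[X] = C(18, 6) · 2^{1 − 15} = 18564 · 1/16384 = 4641/4096.
Numerically: E[X] ≈ 1.133.

E[X] = C(18,6)·2^(1−C(6,2)) = 4641/4096 ≈ 1.133.


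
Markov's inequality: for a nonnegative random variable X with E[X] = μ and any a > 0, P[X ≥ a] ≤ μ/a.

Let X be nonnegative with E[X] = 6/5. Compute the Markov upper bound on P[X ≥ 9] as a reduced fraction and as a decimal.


μ = E[X] = 6/5, a = 9.
Markov: P[X ≥ 9] ≤ μ/a = (6/5)/9 = 2/15.
Numerically: ≈ 0.133.
(Since a = 9 > μ = 1.200, the bound 2/15 is < 1 and informative.)

P[X ≥ 9] ≤ 2/15 ≈ 0.133.


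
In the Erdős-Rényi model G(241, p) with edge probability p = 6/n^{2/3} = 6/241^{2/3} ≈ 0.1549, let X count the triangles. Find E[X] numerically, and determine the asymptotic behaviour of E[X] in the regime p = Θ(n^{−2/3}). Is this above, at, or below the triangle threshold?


Number of potential triangles: C(241, 3) = 2303960.
Each occurs with probability p³ ≈ (0.1549)³ ≈ 3.718944e-03.
By linearity: E[X] = C(241, 3)·p³ ≈ 2303960 · 3.718944e-03 ≈ 8568.2988.
Since α = 2/3 < 1, p = c/n^{2/3} ≫ 1/n is above the triangle threshold p ~ 1/n. Asymptotically E[X] ~ (c³/6)·n^{3(1−α)} = (6³/6)·n^{1} → ∞; triangles are abundant w.h.p.

E[X] ≈ 8568.2988; in regime p = Θ(1/n^{2/3}) E[X] diverges (above the triangle threshold p ~ 1/n).


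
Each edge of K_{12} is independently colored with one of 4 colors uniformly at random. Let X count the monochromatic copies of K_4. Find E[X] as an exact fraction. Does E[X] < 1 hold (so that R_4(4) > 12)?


E[X] = C(12, 4) · 4^{1 − 6} = 495 · 4^{−5} = 495/1024.
As a reduced fraction: E[X] = 495/1024 ≈ 0.4833984.
Is E[X] < 1? YES.
Since E[X] < 1, there exists a 4-coloring of K_{12} with no monochromatic K_4; hence R_4(4) > 12.

E[X] = 495/1024 ≈ 0.4833984; E[X] < 1, so R_4(4) > 12.


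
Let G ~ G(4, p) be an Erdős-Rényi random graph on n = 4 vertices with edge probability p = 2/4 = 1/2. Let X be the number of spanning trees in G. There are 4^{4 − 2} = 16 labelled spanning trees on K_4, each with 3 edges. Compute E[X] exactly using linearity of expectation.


K_4 has 4^{4 − 2} = 16 labelled spanning trees.
For each such spanning tree H, let X_H = 1 if all 3 edges of H are present in G. Then P[X_H = 1] = p^{3} = (1/2)^{3} = 1/8.
By linearity of expectation: E[X] = Σ_H E[X_H] = 16 · p^{3} = 16 · 1/8 = 2.
Numerically: E[X] ≈ 2.

E[X] = 16 · (1/2)^{3} = 2 ≈ 2.


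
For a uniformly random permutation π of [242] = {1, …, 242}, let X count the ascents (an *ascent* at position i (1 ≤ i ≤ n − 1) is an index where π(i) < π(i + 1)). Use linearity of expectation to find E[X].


Write X = Σ X_I over i = 1, …, 241, with X_I the indicator of one ascent.
There are 241 indicators.
For each fixed i, the pair (π(i), π(i+1)) is a uniformly random ordered pair of distinct values from {1, …, 242}; by symmetry P[π(i) < π(i+1)] = 1/2.
By linearity: E[X] = 241 · (1/2) = (242 − 1) · (1/2) = 241/2 ≈ 120.5000.

E[X] = 241/2 = 120.5000.


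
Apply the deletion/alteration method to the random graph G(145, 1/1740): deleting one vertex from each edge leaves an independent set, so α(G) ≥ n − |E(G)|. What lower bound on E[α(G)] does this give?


E[|E(G)|] = C(145, 2)·p = 10440 · (1/1740) = 6.
E[α(G)] ≥ n − E[|E(G)|] = 145 − 6 = 139.
Numerically: ≈ 139.0000.
(This is only a lower bound; the true E[α(G)] may be larger.)

E[α(G)] ≥ 139 ≈ 139.0000.


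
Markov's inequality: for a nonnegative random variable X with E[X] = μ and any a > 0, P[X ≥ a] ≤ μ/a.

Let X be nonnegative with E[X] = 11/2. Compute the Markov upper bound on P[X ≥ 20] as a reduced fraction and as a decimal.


μ = E[X] = 11/2, a = 20.
Markov: P[X ≥ 20] ≤ μ/a = (11/2)/20 = 11/40.
Numerically: ≈ 0.275.
(Since a = 20 > μ = 5.500, the bound 11/40 is < 1 and informative.)

P[X ≥ 20] ≤ 11/40 ≈ 0.275.


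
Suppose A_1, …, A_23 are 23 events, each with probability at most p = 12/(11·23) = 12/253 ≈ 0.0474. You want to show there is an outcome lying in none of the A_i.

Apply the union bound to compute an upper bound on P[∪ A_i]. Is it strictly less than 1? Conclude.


Union bound: P[∪_{i=1}^{23} A_i] ≤ Σ_i P[A_i] ≤ 23·p = 23·(12/253) = 12/11.
Numerically: 12/11 ≈ 1.0909.
Is 12/11 < 1? NO.
Since the bound 12/11 is ≥ 1, the union bound is uninformative here; it does NOT by itself certify existence.

23·p = 12/11 ≈ 1.0909; existence NOT certified by the union bound.


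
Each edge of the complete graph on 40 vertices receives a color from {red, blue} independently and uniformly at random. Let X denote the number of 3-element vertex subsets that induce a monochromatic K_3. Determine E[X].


Let X = Σ_S X_S over the C(40, 3) = 9880 subsets S of size 3, where X_S = 1 if the K_3 on S is monochromatic.
For a fixed S, the K_3 on S has C(3, 2) = 3 edges. P[all 3 edges red] = (1/2)^3, and likewise for blue, so P[monochromatic] = 2·(1/2)^3 = 2^{1 − 3} = 1/4.
By linearity of expectation: E[X] = C(40, 3) · 2^{1 − 3} = 9880 · 1/4 = 2470.
Numerically: E[X] ≈ 2470.000.

E[X] = C(40,3)·2^(1−C(3,2)) = 2470 ≈ 2470.000.


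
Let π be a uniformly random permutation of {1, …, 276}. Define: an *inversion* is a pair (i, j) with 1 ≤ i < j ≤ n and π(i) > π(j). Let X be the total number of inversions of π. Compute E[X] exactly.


Write X = Σ X_I over the C(276, 2) = 37950 pairs i < j, with X_I the indicator of one inversion.
There are 37950 indicators.
For each fixed pair i < j, the values π(i) and π(j) are two distinct elements of {1, …, 276} in uniformly random order; by symmetry P[π(i) > π(j)] = 1/2.
By linearity: E[X] = 37950 · (1/2) = C(276, 2) · (1/2) = 37950/2 = 18975 ≈ 18975.00000.

E[X] = 18975 = 18975.00000.


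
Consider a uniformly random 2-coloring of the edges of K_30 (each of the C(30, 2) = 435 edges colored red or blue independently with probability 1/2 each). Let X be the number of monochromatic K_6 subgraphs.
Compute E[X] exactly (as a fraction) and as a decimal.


Let X = Σ_S X_S over the C(30, 6) = 593775 subsets S of size 6, where X_S = 1 if the K_6 on S is monochromatic.
For a fixed S, the K_6 on S has C(6, 2) = 15 edges. P[all 15 edges red] = (1/2)^15, and likewise for blue, so P[monochromatic] = 2·(1/2)^15 = 2^{1 − 15} = 1/16384.
Summing: E[X] = C(30, 6) · 2^{1 − 15} = 593775 · 1/16384 = 593775/16384.
Numerically: E[X] ≈ 36.24115.

E[X] = C(30,6)·2^(1−C(6,2)) = 593775/16384 ≈ 36.24115.


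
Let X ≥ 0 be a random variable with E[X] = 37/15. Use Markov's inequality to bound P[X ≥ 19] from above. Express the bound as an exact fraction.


μ = E[X] = 37/15, a = 19.
Markov: P[X ≥ 19] ≤ μ/a = (37/15)/19 = 37/285.
Numerically: ≈ 0.130.
(Since a = 19 > μ = 2.467, the bound 37/285 is < 1 and informative.)

P[X ≥ 19] ≤ 37/285 ≈ 0.130.


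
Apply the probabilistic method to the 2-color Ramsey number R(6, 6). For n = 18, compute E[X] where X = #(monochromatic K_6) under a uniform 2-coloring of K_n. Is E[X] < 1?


E[X] = C(18, 6) · 2^{1 − 15} = 18564 · 2^{−14} = 18564/16384.
As a reduced fraction: E[X] = 4641/4096 ≈ 1.133057.
Is E[X] < 1? NO.
Since E[X] ≥ 1, the first-moment bound is inconclusive at n = 18; it does NOT by itself certify R(6, 6) > 18.

E[X] = 4641/4096 ≈ 1.133057; E[X] ≥ 1; first-moment method inconclusive here.


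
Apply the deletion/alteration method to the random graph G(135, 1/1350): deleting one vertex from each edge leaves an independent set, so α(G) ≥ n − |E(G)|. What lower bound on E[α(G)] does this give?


E[|E(G)|] = C(135, 2)·p = 9045 · (1/1350) = 67/10.
E[α(G)] ≥ n − E[|E(G)|] = 135 − 67/10 = 1283/10.
Numerically: ≈ 128.30000.
(This is only a lower bound; the true E[α(G)] may be larger.)

E[α(G)] ≥ 1283/10 ≈ 128.30000.


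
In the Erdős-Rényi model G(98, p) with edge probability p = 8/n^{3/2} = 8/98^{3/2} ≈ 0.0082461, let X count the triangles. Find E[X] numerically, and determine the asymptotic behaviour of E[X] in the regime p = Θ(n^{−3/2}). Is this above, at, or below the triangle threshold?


Number of potential triangles: C(98, 3) = 152096.
Each occurs with probability p³ ≈ (0.0082461)³ ≈ 5.6072849e-07.
By linearity: E[X] = C(98, 3)·p³ ≈ 152096 · 5.6072849e-07 ≈ 0.08528.
Since α = 3/2 > 1, p = c/n^{3/2} = o(1/n) is below the triangle threshold p ~ 1/n. Asymptotically E[X] ~ (c³/6)·n^{3(1−α)} = (8³/6)·n^{-1.5} → 0, so by Markov's inequality G has no triangles w.h.p.

E[X] ≈ 0.08528; in regime p = Θ(1/n^{3/2}) E[X] tends to 0 (below the triangle threshold p ~ 1/n).


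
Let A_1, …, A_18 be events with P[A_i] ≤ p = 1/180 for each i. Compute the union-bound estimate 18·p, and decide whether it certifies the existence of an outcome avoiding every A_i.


Union bound: P[∪_{i=1}^{18} A_i] ≤ Σ_i P[A_i] ≤ 18·p = 18·(1/180) = 1/10.
Numerically: 1/10 ≈ 0.1000.
Is 1/10 < 1? YES.
Since P[∪ A_i] ≤ 1/10 < 1, the complement has P[∩ A_i^c] ≥ 1 − 1/10 = 9/10 > 0, so some outcome avoids every A_i.

18·p = 1/10 ≈ 0.1000; existence CERTIFIED by the union bound.


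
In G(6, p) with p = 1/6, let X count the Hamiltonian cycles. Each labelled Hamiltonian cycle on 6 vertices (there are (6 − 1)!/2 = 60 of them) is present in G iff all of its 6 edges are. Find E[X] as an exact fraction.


K_6 has (6 − 1)!/2 = 60 labelled Hamiltonian cycles.
For each such Hamiltonian cycle H, let X_H = 1 if all 6 edges of H are present in G. Then P[X_H = 1] = p^{6} = (1/6)^{6} = 1/46656.
Summing the indicators: E[X] = Σ_H E[X_H] = 60 · p^{6} = 60 · 1/46656 = 5/3888.
Numerically: E[X] ≈ 0.00128601.

E[X] = 60 · (1/6)^{6} = 5/3888 ≈ 0.00128601.


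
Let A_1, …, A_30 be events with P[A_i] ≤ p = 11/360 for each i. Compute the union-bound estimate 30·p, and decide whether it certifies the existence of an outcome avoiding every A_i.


Union bound: P[∪_{i=1}^{30} A_i] ≤ Σ_i P[A_i] ≤ 30·p = 30·(11/360) = 11/12.
Numerically: 11/12 ≈ 0.91667.
Is 11/12 < 1? YES.
Since P[∪ A_i] ≤ 11/12 < 1, the complement has P[∩ A_i^c] ≥ 1 − 11/12 = 1/12 > 0, so some outcome avoids every A_i.

30·p = 11/12 ≈ 0.91667; existence CERTIFIED by the union bound.


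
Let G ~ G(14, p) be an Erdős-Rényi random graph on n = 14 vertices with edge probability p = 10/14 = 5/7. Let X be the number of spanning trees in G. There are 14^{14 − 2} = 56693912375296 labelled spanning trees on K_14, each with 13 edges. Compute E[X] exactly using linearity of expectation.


K_14 has 14^{14 − 2} = 56693912375296 labelled spanning trees.
For each such spanning tree H, let X_H = 1 if all 13 edges of H are present in G. Then P[X_H = 1] = p^{13} = (5/7)^{13} = 1220703125/96889010407.
Summing the indicators: E[X] = Σ_H E[X_H] = 56693912375296 · p^{13} = 56693912375296 · 1220703125/96889010407 = 5000000000000/7.
Numerically: E[X] ≈ 7.1429e+11.

E[X] = 56693912375296 · (5/7)^{13} = 5000000000000/7 ≈ 7.1429e+11.


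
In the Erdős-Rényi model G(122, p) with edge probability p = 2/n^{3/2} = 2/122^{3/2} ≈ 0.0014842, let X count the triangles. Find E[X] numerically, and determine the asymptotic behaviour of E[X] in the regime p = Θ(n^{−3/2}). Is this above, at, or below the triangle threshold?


Number of potential triangles: C(122, 3) = 295240.
Each occurs with probability p³ ≈ (0.0014842)³ ≈ 3.2694203e-09.
By linearity: E[X] = C(122, 3)·p³ ≈ 295240 · 3.2694203e-09 ≈ 0.00097.
Since α = 3/2 > 1, p = c/n^{3/2} = o(1/n) is below the triangle threshold p ~ 1/n. Asymptotically E[X] ~ (c³/6)·n^{3(1−α)} = (2³/6)·n^{-1.5} → 0, so by Markov's inequality G has no triangles w.h.p.

E[X] ≈ 0.00097; in regime p = Θ(1/n^{3/2}) E[X] tends to 0 (below the triangle threshold p ~ 1/n).


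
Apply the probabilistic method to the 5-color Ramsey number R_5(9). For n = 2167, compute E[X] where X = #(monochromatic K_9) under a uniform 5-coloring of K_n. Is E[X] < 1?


E[X] = C(2167, 9) · 5^{1 − 36} = 2855899084841489792706810 · 5^{−35} = 2855899084841489792706810/2910383045673370361328125.
As a reduced fraction: E[X] = 571179816968297958541362/582076609134674072265625 ≈ 0.9812795.
Is E[X] < 1? YES.
Since E[X] < 1, there exists a 5-coloring of K_{2167} with no monochromatic K_9; hence R_5(9) > 2167.

E[X] = 571179816968297958541362/582076609134674072265625 ≈ 0.9812795; E[X] < 1, so R_5(9) > 2167.


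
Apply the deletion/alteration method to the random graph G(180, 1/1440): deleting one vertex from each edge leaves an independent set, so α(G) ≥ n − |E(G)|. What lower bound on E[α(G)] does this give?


E[|E(G)|] = C(180, 2)·p = 16110 · (1/1440) = 179/16.
E[α(G)] ≥ n − E[|E(G)|] = 180 − 179/16 = 2701/16.
Numerically: ≈ 168.812.
(This is only a lower bound; the true E[α(G)] may be larger.)

E[α(G)] ≥ 2701/16 ≈ 168.812.


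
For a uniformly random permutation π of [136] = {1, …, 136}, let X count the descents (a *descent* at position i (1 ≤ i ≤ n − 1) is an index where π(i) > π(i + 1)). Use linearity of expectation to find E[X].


Write X = Σ X_I over i = 1, …, 135, with X_I the indicator of one descent.
There are 135 indicators.
For each fixed i, the pair (π(i), π(i+1)) is a uniformly random ordered pair of distinct values from {1, …, 136}; by symmetry P[π(i) > π(i+1)] = 1/2.
By linearity: E[X] = 135 · (1/2) = (136 − 1) · (1/2) = 135/2 ≈ 67.500000.

E[X] = 135/2 = 67.500000.


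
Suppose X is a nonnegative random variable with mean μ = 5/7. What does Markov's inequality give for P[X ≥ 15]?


μ = E[X] = 5/7, a = 15.
Markov: P[X ≥ 15] ≤ μ/a = (5/7)/15 = 1/21.
Numerically: ≈ 0.04762.
(Since a = 15 > μ = 0.71429, the bound 1/21 is < 1 and informative.)

P[X ≥ 15] ≤ 1/21 ≈ 0.04762.


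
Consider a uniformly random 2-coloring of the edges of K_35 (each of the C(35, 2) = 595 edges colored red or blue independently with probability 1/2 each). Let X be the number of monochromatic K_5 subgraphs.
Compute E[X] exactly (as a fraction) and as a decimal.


Let X = Σ_S X_S over the C(35, 5) = 324632 subsets S of size 5, where X_S = 1 if the K_5 on S is monochromatic.
For a fixed S, the K_5 on S has C(5, 2) = 10 edges. P[all 10 edges red] = (1/2)^10, and likewise for blue, so P[monochromatic] = 2·(1/2)^10 = 2^{1 − 10} = 1/512.
By linearity: E[X] = C(35, 5) · 2^{1 − 10} = 324632 · 1/512 = 40579/64.
Numerically: E[X] ≈ 634.0469.

E[X] = C(35,5)·2^(1−C(5,2)) = 40579/64 ≈ 634.0469.


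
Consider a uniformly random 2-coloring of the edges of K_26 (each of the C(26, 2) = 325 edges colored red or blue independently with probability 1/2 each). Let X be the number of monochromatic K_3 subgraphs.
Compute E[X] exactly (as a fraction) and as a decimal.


Let X = Σ_S X_S over the C(26, 3) = 2600 subsets S of size 3, where X_S = 1 if the K_3 on S is monochromatic.
For a fixed S, the K_3 on S has C(3, 2) = 3 edges. P[all 3 edges red] = (1/2)^3, and likewise for blue, so P[monochromatic] = 2·(1/2)^3 = 2^{1 − 3} = 1/4.
By linearity of expectation: E[X] = C(26, 3) · 2^{1 − 3} = 2600 · 1/4 = 650.
Numerically: E[X] ≈ 650.0000.

E[X] = C(26,3)·2^(1−C(3,2)) = 650 ≈ 650.0000.


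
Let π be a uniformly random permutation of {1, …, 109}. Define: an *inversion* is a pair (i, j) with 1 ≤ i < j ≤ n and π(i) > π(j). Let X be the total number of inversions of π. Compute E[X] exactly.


Write X = Σ X_I over the C(109, 2) = 5886 pairs i < j, with X_I the indicator of one inversion.
There are 5886 indicators.
For each fixed pair i < j, the values π(i) and π(j) are two distinct elements of {1, …, 109} in uniformly random order; by symmetry P[π(i) > π(j)] = 1/2.
By linearity: E[X] = 5886 · (1/2) = C(109, 2) · (1/2) = 5886/2 = 2943 ≈ 2943.000000.

E[X] = 2943 = 2943.000000.


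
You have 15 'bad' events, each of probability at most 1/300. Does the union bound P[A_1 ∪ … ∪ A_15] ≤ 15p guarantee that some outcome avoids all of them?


Union bound: P[∪_{i=1}^{15} A_i] ≤ Σ_i P[A_i] ≤ 15·p = 15·(1/300) = 1/20.
Numerically: 1/20 ≈ 0.0500.
Is 1/20 < 1? YES.
Since P[∪ A_i] ≤ 1/20 < 1, the complement has P[∩ A_i^c] ≥ 1 − 1/20 = 19/20 > 0, so some outcome avoids every A_i.

15·p = 1/20 ≈ 0.0500; existence CERTIFIED by the union bound.


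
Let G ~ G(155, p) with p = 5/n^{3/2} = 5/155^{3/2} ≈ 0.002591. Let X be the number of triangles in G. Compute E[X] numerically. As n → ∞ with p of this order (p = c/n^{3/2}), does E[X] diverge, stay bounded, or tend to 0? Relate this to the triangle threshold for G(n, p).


Number of potential triangles: C(155, 3) = 608685.
Each occurs with probability p³ ≈ (0.002591)³ ≈ 1.739472e-08.
By linearity: E[X] = C(155, 3)·p³ ≈ 608685 · 1.739472e-08 ≈ 0.0106.
Since α = 3/2 > 1, p = c/n^{3/2} = o(1/n) is below the triangle threshold p ~ 1/n. Asymptotically E[X] ~ (c³/6)·n^{3(1−α)} = (5³/6)·n^{-1.5} → 0, so by Markov's inequality G has no triangles w.h.p.

E[X] ≈ 0.0106; in regime p = Θ(1/n^{3/2}) E[X] tends to 0 (below the triangle threshold p ~ 1/n).


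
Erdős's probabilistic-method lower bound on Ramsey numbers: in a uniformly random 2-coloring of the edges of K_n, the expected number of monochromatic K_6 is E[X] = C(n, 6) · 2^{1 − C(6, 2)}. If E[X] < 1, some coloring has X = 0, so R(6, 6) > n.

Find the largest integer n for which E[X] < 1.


We need C(n, 6) · 2^{1 − 15} < 1, i.e. C(n, 6) < 2^{15 − 1} = 16384.
Check values of n near the boundary:
  n = 16: C(16, 6) = 8008; 8008 < 16384? YES
  n = 17: C(17, 6) = 12376; 12376 < 16384? YES
  n = 18: C(18, 6) = 18564; 18564 < 16384? NO
  n = 19: C(19, 6) = 27132; 27132 < 16384? NO
The largest n with C(n, 6) < 16384 is n = 17 (where E[X] = 1547/2048 ≈ 0.755371). Hence R(6, 6) > 17, i.e. R(6, 6) ≥ 18.

Largest n = 17; hence R(6, 6) > 17.


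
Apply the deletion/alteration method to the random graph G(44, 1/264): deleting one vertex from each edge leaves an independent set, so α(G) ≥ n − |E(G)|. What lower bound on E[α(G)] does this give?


E[|E(G)|] = C(44, 2)·p = 946 · (1/264) = 43/12.
E[α(G)] ≥ n − E[|E(G)|] = 44 − 43/12 = 485/12.
Numerically: ≈ 40.41667.
(This is only a lower bound; the true E[α(G)] may be larger.)

E[α(G)] ≥ 485/12 ≈ 40.41667.


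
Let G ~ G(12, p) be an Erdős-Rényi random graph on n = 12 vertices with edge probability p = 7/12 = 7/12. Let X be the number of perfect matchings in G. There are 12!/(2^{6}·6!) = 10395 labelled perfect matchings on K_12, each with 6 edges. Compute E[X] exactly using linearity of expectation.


K_12 has 12!/(2^{6}·6!) = 10395 labelled perfect matchings.
For each such perfect matching H, let X_H = 1 if all 6 edges of H are present in G. Then P[X_H = 1] = p^{6} = (7/12)^{6} = 117649/2985984.
By linearity: E[X] = Σ_H E[X_H] = 10395 · p^{6} = 10395 · 117649/2985984 = 45294865/110592.
Numerically: E[X] ≈ 409.567.

E[X] = 10395 · (7/12)^{6} = 45294865/110592 ≈ 409.567.


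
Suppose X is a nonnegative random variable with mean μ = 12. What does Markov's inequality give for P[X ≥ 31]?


μ = E[X] = 12, a = 31.
Markov: P[X ≥ 31] ≤ μ/a = (12)/31 = 12/31.
Numerically: ≈ 0.387.
(Since a = 31 > μ = 12.000, the bound 12/31 is < 1 and informative.)

P[X ≥ 31] ≤ 12/31 ≈ 0.387.


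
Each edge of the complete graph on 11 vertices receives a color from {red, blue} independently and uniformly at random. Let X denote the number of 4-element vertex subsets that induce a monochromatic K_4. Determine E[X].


Let X = Σ_S X_S over the C(11, 4) = 330 subsets S of size 4, where X_S = 1 if the K_4 on S is monochromatic.
For a fixed S, the K_4 on S has C(4, 2) = 6 edges. P[all 6 edges red] = (1/2)^6, and likewise for blue, so P[monochromatic] = 2·(1/2)^6 = 2^{1 − 6} = 1/32.
By linearity: E[X] = C(11, 4) · 2^{1 − 6} = 330 · 1/32 = 165/16.
Numerically: E[X] ≈ 10.3125.

E[X] = C(11,4)·2^(1−C(4,2)) = 165/16 ≈ 10.3125.


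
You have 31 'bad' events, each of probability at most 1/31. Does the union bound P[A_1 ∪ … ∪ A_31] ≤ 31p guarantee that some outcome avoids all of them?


Union bound: P[∪_{i=1}^{31} A_i] ≤ Σ_i P[A_i] ≤ 31·p = 31·(1/31) = 1.
Numerically: 1 ≈ 1.000.
Is 1 < 1? NO.
Since the bound 1 is ≥ 1, the union bound is uninformative here; it does NOT by itself certify existence.

31·p = 1 ≈ 1.000; existence NOT certified by the union bound.


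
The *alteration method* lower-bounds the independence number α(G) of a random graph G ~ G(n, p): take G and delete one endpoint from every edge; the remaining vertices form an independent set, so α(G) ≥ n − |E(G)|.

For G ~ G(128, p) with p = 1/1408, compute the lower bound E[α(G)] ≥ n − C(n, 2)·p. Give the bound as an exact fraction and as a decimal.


E[|E(G)|] = C(128, 2)·p = 8128 · (1/1408) = 127/22.
E[α(G)] ≥ n − E[|E(G)|] = 128 − 127/22 = 2689/22.
Numerically: ≈ 122.2273.
(This is only a lower bound; the true E[α(G)] may be larger.)

E[α(G)] ≥ 2689/22 ≈ 122.2273.


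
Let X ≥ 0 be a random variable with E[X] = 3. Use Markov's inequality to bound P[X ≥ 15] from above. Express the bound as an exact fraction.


μ = E[X] = 3, a = 15.
Markov: P[X ≥ 15] ≤ μ/a = (3)/15 = 1/5.
Numerically: ≈ 0.200000.
(Since a = 15 > μ = 3.000000, the bound 1/5 is < 1 and informative.)

P[X ≥ 15] ≤ 1/5 ≈ 0.200000.


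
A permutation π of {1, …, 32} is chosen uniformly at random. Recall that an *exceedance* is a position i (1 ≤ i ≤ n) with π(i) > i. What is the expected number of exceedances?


Write X = Σ_{i=1}^{32} X_i, where X_i = 1_{π(i) > i}.
For each fixed i, π(i) is uniform over {1, …, 32} (marginal of a uniform permutation), so P[π(i) > i] = (n − i)/n. Summing: Σ_{i=1}^{32} (n − i)/n = (0 + 1 + … + 31)/32 = 32(32 − 1)/(2·32) = (32 − 1)/2.
Hence E[X] = Σ_{i=1}^{32} (32 − i)/32 = 31/2 ≈ 15.500.

E[X] = 31/2 = 15.500.


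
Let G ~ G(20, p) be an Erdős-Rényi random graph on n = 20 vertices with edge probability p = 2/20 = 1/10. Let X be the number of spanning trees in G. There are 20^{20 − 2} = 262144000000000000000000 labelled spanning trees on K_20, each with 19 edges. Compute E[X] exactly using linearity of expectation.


K_20 has 20^{20 − 2} = 262144000000000000000000 labelled spanning trees.
For each such spanning tree H, let X_H = 1 if all 19 edges of H are present in G. Then P[X_H = 1] = p^{19} = (1/10)^{19} = 1/10000000000000000000.
By linearity: E[X] = Σ_H E[X_H] = 262144000000000000000000 · p^{19} = 262144000000000000000000 · 1/10000000000000000000 = 131072/5.
Numerically: E[X] ≈ 2.62e+04.

E[X] = 262144000000000000000000 · (1/10)^{19} = 131072/5 ≈ 2.62e+04.


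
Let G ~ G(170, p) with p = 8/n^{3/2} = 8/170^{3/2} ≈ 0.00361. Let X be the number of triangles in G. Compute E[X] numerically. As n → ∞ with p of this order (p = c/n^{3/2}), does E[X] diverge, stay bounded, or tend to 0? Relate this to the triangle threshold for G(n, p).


Number of potential triangles: C(170, 3) = 804440.
Each occurs with probability p³ ≈ (0.00361)³ ≈ 4.70164e-08.
By linearity: E[X] = C(170, 3)·p³ ≈ 804440 · 4.70164e-08 ≈ 0.038.
Since α = 3/2 > 1, p = c/n^{3/2} = o(1/n) is below the triangle threshold p ~ 1/n. Asymptotically E[X] ~ (c³/6)·n^{3(1−α)} = (8³/6)·n^{-1.5} → 0, so by Markov's inequality G has no triangles w.h.p.

E[X] ≈ 0.038; in regime p = Θ(1/n^{3/2}) E[X] tends to 0 (below the triangle threshold p ~ 1/n).


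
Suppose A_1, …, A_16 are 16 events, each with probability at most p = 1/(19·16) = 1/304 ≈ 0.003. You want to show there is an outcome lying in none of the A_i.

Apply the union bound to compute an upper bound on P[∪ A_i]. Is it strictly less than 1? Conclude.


Union bound: P[∪_{i=1}^{16} A_i] ≤ Σ_i P[A_i] ≤ 16·p = 16·(1/304) = 1/19.
Numerically: 1/19 ≈ 0.053.
Is 1/19 < 1? YES.
Since P[∪ A_i] ≤ 1/19 < 1, the complement has P[∩ A_i^c] ≥ 1 − 1/19 = 18/19 > 0, so some outcome avoids every A_i.

16·p = 1/19 ≈ 0.053; existence CERTIFIED by the union bound.


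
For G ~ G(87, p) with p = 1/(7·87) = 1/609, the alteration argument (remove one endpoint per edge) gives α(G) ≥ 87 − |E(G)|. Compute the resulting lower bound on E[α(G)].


E[|E(G)|] = C(87, 2)·p = 3741 · (1/609) = 43/7.
E[α(G)] ≥ n − E[|E(G)|] = 87 − 43/7 = 566/7.
Numerically: ≈ 80.857.
(This is only a lower bound; the true E[α(G)] may be larger.)

E[α(G)] ≥ 566/7 ≈ 80.857.


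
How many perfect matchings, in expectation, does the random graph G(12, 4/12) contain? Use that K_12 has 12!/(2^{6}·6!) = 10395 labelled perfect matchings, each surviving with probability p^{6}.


K_12 has 12!/(2^{6}·6!) = 10395 labelled perfect matchings.
For each such perfect matching H, let X_H = 1 if all 6 edges of H are present in G. Then P[X_H = 1] = p^{6} = (1/3)^{6} = 1/729.
By linearity: E[X] = Σ_H E[X_H] = 10395 · p^{6} = 10395 · 1/729 = 385/27.
Numerically: E[X] ≈ 14.259.

E[X] = 10395 · (1/3)^{6} = 385/27 ≈ 14.259.


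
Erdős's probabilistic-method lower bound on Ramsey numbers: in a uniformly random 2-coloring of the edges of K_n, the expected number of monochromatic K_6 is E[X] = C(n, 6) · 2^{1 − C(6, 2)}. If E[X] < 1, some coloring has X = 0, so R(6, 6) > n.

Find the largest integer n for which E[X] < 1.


We need C(n, 6) · 2^{1 − 15} < 1, i.e. C(n, 6) < 2^{15 − 1} = 16384.
Check values of n near the boundary:
  n = 16: C(16, 6) = 8008; 8008 < 16384? YES
  n = 17: C(17, 6) = 12376; 12376 < 16384? YES
  n = 18: C(18, 6) = 18564; 18564 < 16384? NO
  n = 19: C(19, 6) = 27132; 27132 < 16384? NO
The largest n with C(n, 6) < 16384 is n = 17 (where E[X] = 1547/2048 ≈ 0.755). Hence R(6, 6) > 17, i.e. R(6, 6) ≥ 18.

Largest n = 17; hence R(6, 6) > 17.


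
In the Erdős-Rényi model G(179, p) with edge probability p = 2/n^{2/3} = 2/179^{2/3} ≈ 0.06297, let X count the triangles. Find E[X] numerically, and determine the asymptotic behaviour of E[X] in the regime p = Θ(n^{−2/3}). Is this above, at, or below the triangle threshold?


Number of potential triangles: C(179, 3) = 939929.
Each occurs with probability p³ ≈ (0.06297)³ ≈ 2.496801e-04.
By linearity: E[X] = C(179, 3)·p³ ≈ 939929 · 2.496801e-04 ≈ 234.6816.
Since α = 2/3 < 1, p = c/n^{2/3} ≫ 1/n is above the triangle threshold p ~ 1/n. Asymptotically E[X] ~ (c³/6)·n^{3(1−α)} = (2³/6)·n^{1} → ∞; triangles are abundant w.h.p.

E[X] ≈ 234.6816; in regime p = Θ(1/n^{2/3}) E[X] diverges (above the triangle threshold p ~ 1/n).


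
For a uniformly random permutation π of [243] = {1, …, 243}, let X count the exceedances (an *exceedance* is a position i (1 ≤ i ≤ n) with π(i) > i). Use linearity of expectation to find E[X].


Write X = Σ_{i=1}^{243} X_i, where X_i = 1_{π(i) > i}.
For each fixed i, π(i) is uniform over {1, …, 243} (marginal of a uniform permutation), so P[π(i) > i] = (n − i)/n. Summing: Σ_{i=1}^{243} (n − i)/n = (0 + 1 + … + 242)/243 = 243(243 − 1)/(2·243) = (243 − 1)/2.
Hence E[X] = Σ_{i=1}^{243} (243 − i)/243 = 121 ≈ 121.0000.

E[X] = 121 = 121.0000.


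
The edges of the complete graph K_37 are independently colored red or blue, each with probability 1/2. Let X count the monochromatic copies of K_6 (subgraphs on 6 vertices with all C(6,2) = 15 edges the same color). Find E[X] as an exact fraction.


Let X = Σ_S X_S over the C(37, 6) = 2324784 subsets S of size 6, where X_S = 1 if the K_6 on S is monochromatic.
For a fixed S, the K_6 on S has C(6, 2) = 15 edges. P[all 15 edges red] = (1/2)^15, and likewise for blue, so P[monochromatic] = 2·(1/2)^15 = 2^{1 − 15} = 1/16384.
Summing: E[X] = C(37, 6) · 2^{1 − 15} = 2324784 · 1/16384 = 145299/1024.
Numerically: E[X] ≈ 141.894.

E[X] = C(37,6)·2^(1−C(6,2)) = 145299/1024 ≈ 141.894.


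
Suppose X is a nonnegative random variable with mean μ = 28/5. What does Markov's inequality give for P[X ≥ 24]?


μ = E[X] = 28/5, a = 24.
Markov: P[X ≥ 24] ≤ μ/a = (28/5)/24 = 7/30.
Numerically: ≈ 0.233333.
(Since a = 24 > μ = 5.600000, the bound 7/30 is < 1 and informative.)

P[X ≥ 24] ≤ 7/30 ≈ 0.233333.


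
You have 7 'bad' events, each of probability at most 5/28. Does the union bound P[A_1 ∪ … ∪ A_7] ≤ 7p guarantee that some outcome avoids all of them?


Union bound: P[∪_{i=1}^{7} A_i] ≤ Σ_i P[A_i] ≤ 7·p = 7·(5/28) = 5/4.
Numerically: 5/4 ≈ 1.250.
Is 5/4 < 1? NO.
Since the bound 5/4 is ≥ 1, the union bound is uninformative here; it does NOT by itself certify existence.

7·p = 5/4 ≈ 1.250; existence NOT certified by the union bound.


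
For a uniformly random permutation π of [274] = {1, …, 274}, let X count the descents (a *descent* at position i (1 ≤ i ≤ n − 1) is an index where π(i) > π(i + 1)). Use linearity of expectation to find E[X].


Write X = Σ X_I over i = 1, …, 273, with X_I the indicator of one descent.
There are 273 indicators.
For each fixed i, the pair (π(i), π(i+1)) is a uniformly random ordered pair of distinct values from {1, …, 274}; by symmetry P[π(i) > π(i+1)] = 1/2.
By linearity: E[X] = 273 · (1/2) = (274 − 1) · (1/2) = 273/2 ≈ 136.500.

E[X] = 273/2 = 136.500.


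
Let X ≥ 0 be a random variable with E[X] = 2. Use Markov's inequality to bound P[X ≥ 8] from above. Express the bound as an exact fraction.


μ = E[X] = 2, a = 8.
Markov: P[X ≥ 8] ≤ μ/a = (2)/8 = 1/4.
Numerically: ≈ 0.2500.
(Since a = 8 > μ = 2.0000, the bound 1/4 is < 1 and informative.)

P[X ≥ 8] ≤ 1/4 ≈ 0.2500.


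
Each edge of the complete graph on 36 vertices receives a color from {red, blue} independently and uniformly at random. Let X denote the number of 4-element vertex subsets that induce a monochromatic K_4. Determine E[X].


Let X = Σ_S X_S over the C(36, 4) = 58905 subsets S of size 4, where X_S = 1 if the K_4 on S is monochromatic.
For a fixed S, the K_4 on S has C(4, 2) = 6 edges. P[all 6 edges red] = (1/2)^6, and likewise for blue, so P[monochromatic] = 2·(1/2)^6 = 2^{1 − 6} = 1/32.
Summing: E[X] = C(36, 4) · 2^{1 − 6} = 58905 · 1/32 = 58905/32.
Numerically: E[X] ≈ 1840.78125.

E[X] = C(36,4)·2^(1−C(4,2)) = 58905/32 ≈ 1840.78125.


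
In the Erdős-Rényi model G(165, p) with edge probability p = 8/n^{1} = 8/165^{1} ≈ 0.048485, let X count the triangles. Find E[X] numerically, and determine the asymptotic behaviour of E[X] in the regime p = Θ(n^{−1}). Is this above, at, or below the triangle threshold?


Number of potential triangles: C(165, 3) = 735130.
Each occurs with probability p³ ≈ (0.048485)³ ≈ 1.1397724e-04.
By linearity: E[X] = C(165, 3)·p³ ≈ 735130 · 1.1397724e-04 ≈ 83.78809.
Here α = 1, so p = 8/n is exactly at the triangle threshold p ~ 1/n. Asymptotically E[X] → c³/6 = 8³/6 = 256/3 ≈ 85.33333, a bounded constant. In this regime the triangle count is asymptotically Poisson(c³/6).

E[X] ≈ 83.78809; in regime p = Θ(1/n^{1}) E[X] stays bounded (at the triangle threshold p ~ 1/n).


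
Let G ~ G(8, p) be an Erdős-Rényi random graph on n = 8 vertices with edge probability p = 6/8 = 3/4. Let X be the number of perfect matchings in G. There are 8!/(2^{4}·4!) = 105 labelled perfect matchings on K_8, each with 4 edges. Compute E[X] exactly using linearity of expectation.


K_8 has 8!/(2^{4}·4!) = 105 labelled perfect matchings.
For each such perfect matching H, let X_H = 1 if all 4 edges of H are present in G. Then P[X_H = 1] = p^{4} = (3/4)^{4} = 81/256.
By linearity: E[X] = Σ_H E[X_H] = 105 · p^{4} = 105 · 81/256 = 8505/256.
Numerically: E[X] ≈ 33.2227.

E[X] = 105 · (3/4)^{4} = 8505/256 ≈ 33.2227.


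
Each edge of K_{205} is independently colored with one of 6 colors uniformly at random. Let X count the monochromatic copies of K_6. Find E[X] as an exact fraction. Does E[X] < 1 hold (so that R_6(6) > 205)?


E[X] = C(205, 6) · 6^{1 − 15} = 95746959700 · 6^{−14} = 95746959700/78364164096.
As a reduced fraction: E[X] = 23936739925/19591041024 ≈ 1.2218207.
Is E[X] < 1? NO.
Since E[X] ≥ 1, the first-moment bound is inconclusive at n = 205; it does NOT by itself certify R_6(6) > 205.

E[X] = 23936739925/19591041024 ≈ 1.2218207; E[X] ≥ 1; first-moment method inconclusive here.


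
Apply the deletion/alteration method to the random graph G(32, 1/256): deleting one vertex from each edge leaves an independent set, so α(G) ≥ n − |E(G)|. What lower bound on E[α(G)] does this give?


E[|E(G)|] = C(32, 2)·p = 496 · (1/256) = 31/16.
E[α(G)] ≥ n − E[|E(G)|] = 32 − 31/16 = 481/16.
Numerically: ≈ 30.062500.
(This is only a lower bound; the true E[α(G)] may be larger.)

E[α(G)] ≥ 481/16 ≈ 30.062500.
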